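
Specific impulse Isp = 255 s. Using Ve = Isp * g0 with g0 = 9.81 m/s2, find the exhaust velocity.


Ve = Isp * g0 = 255 * 9.81 = 2501.6 m/s

2501.6 m/s


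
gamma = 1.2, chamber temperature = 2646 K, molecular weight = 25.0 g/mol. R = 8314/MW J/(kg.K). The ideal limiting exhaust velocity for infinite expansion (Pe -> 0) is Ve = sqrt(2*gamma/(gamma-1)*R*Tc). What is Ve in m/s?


R = 8314 / 25.0 = 332.56 J/(kg.K)
Ve = sqrt(2 * 1.2 / (1.2 - 1) * 332.56 * 2646) = 3250 m/s

3250 m/s


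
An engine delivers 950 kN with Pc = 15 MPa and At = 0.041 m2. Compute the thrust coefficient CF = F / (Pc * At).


CF = 950000 / (15e6 * 0.041) = 1.54

1.54


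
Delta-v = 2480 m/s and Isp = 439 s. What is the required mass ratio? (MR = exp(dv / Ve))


Ve = 439 * 9.81 = 4306.59 m/s
MR = exp(2480 / 4306.59) = 1.779

1.779


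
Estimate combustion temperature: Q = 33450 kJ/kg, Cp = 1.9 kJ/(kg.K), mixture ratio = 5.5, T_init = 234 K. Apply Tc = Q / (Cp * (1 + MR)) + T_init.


Tc = 33450 / (1.9 * (1 + 5.5)) + 234 = 2943 K

2943 K


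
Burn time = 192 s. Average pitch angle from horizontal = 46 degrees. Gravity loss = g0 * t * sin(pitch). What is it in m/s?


GL = 9.81 * 192 * sin(46 deg) = 1355 m/s

1355 m/s


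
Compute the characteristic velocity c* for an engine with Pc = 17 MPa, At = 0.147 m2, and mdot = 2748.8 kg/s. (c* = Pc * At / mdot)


c* = 17e6 * 0.147 / 2748.8 = 909 m/s

909 m/s


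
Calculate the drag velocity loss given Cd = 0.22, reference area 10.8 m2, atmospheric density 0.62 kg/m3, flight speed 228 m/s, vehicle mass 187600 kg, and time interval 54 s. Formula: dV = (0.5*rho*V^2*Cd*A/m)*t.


D = 0.5 * 0.62 * 228^2 * 0.22 * 10.8 = 38289.34 N
a = 38289.34 / 187600 = 0.2041 m/s2
dV = 0.2041 * 54 = 11.0 m/s

11.0 m/s


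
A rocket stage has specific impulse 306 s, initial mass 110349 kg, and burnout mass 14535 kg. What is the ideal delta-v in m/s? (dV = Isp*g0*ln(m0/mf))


Ve = 306 * 9.81 = 3001.86 m/s
dV = 3001.86 * ln(110349/14535) = 6085 m/s

6085 m/s


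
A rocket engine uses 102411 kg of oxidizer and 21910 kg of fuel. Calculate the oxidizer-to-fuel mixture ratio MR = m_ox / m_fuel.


MR = 102411 / 21910 = 4.67

4.67


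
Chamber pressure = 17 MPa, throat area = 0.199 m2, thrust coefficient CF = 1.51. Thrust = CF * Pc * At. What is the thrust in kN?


F = 1.51 * 17e6 * 0.199 = 5.1083e+06 N = 5108.3 kN

5108.3 kN


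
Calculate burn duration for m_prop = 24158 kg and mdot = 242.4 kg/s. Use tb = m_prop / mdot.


tb = 24158 / 242.4 = 99.7 s

99.7 s


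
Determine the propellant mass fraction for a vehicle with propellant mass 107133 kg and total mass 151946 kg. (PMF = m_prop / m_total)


PMF = 107133 / 151946 = 0.705

0.705


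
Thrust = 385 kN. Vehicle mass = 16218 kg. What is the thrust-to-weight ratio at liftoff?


TWR = 385000 / (16218 * 9.81) = 2.42

2.42


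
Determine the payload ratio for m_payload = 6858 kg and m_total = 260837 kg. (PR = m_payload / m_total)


PR = 6858 / 260837 = 0.0263

0.0263


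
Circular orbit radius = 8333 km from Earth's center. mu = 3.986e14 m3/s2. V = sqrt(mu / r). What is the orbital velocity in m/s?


V = sqrt(3.986e14 / 8333000) = 6916 m/s

6916 m/s


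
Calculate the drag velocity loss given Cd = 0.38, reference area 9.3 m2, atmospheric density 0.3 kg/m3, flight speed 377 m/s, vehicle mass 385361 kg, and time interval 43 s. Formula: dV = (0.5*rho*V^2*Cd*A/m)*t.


D = 0.5 * 0.3 * 377^2 * 0.38 * 9.3 = 75342.58 N
a = 75342.58 / 385361 = 0.1955 m/s2
dV = 0.1955 * 43 = 8.4 m/s

8.4 m/s


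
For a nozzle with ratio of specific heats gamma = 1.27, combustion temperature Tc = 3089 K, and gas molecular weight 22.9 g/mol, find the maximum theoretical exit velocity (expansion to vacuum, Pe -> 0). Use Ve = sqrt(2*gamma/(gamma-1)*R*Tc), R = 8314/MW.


R = 8314 / 22.9 = 363.06 J/(kg.K)
Ve = sqrt(2 * 1.27 / (1.27 - 1) * 363.06 * 3089) = 3248 m/s

3248 m/s


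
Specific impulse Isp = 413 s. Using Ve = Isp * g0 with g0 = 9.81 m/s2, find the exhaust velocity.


Ve = Isp * g0 = 413 * 9.81 = 4051.5 m/s

4051.5 m/s


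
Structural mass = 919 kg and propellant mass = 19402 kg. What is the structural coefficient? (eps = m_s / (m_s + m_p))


eps = 919 / (919 + 19402) = 0.0452

0.0452


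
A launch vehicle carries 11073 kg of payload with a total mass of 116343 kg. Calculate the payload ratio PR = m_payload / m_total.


PR = 11073 / 116343 = 0.0952

0.0952


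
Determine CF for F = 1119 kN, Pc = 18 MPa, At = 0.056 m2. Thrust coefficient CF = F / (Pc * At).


CF = 1119000 / (18e6 * 0.056) = 1.11

1.11


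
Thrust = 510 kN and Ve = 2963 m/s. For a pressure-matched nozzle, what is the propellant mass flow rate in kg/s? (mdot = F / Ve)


mdot = F / Ve = 510000 / 2963 = 172.1 kg/s

172.1 kg/s


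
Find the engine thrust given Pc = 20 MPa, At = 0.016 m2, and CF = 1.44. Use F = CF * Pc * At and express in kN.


F = 1.44 * 20e6 * 0.016 = 460800.0 N = 460.8 kN

460.8 kN


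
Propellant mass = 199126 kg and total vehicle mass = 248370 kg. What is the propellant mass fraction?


PMF = 199126 / 248370 = 0.802

0.802


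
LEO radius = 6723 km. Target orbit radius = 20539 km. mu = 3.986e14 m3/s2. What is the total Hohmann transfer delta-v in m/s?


V1 = sqrt(mu/r1) = 7699.94 m/s
dV1 = V1*(sqrt(2*r2/(r1+r2)) - 1) = 1751.83 m/s
V2 = sqrt(mu/r2) = 4405.34 m/s
dV2 = V2*(1 - sqrt(2*r1/(r1+r2))) = 1311.5 m/s
Total dV = 3063 m/s

3063 m/s


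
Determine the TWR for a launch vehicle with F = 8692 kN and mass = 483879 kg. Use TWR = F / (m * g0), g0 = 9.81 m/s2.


TWR = 8692000 / (483879 * 9.81) = 1.83

1.83


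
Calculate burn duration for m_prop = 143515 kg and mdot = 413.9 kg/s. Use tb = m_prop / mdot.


tb = 143515 / 413.9 = 346.7 s

346.7 s


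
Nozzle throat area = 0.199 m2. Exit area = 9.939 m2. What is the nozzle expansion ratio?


AR = 9.939 / 0.199 = 49.9

49.9


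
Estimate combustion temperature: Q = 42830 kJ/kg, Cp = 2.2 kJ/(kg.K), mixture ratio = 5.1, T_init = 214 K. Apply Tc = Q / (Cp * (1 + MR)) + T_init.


Tc = 42830 / (2.2 * (1 + 5.1)) + 214 = 3406 K

3406 K


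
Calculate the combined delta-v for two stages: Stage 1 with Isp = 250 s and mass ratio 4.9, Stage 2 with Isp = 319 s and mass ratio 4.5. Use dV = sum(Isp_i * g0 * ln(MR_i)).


dV1 = 250 * 9.81 * ln(4.9) = 3897.6 m/s
dV2 = 319 * 9.81 * ln(4.5) = 4706.8 m/s
Total dV = 3897.6 + 4706.8 = 8604.4 m/s ~ 8604 m/s

8604 m/s


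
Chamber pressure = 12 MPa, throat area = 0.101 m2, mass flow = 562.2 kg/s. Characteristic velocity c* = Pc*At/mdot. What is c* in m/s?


c* = 12e6 * 0.101 / 562.2 = 2156 m/s

2156 m/s


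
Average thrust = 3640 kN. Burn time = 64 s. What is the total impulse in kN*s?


It = 3640 * 64 = 232960 kN*s

232960 kN*s


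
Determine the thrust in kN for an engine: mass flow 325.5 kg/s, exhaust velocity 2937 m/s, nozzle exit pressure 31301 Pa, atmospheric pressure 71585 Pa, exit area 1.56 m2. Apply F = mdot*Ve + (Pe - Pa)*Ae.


F = 325.5 * 2937 + (31301 - 71585) * 1.56 = 893150.0 N = 893.1 kN

893.1 kN


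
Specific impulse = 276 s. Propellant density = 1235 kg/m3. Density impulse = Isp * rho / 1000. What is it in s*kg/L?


rho*Isp = 276 * 1235 / 1000 = 341 s*kg/L

341 s*kg/L


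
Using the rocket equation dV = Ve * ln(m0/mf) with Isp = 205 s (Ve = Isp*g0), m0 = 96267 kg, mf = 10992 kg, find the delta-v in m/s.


Ve = 205 * 9.81 = 2011.05 m/s
dV = 2011.05 * ln(96267/10992) = 4364 m/s

4364 m/s


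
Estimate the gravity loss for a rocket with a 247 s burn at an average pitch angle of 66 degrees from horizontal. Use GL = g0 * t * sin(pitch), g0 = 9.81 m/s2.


GL = 9.81 * 247 * sin(66 deg) = 2214 m/s

2214 m/s


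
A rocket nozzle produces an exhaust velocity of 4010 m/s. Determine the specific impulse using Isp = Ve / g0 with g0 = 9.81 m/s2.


Isp = Ve / g0 = 4010 / 9.81 = 408.8 s

408.8 s


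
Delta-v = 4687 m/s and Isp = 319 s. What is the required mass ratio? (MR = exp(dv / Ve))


Ve = 319 * 9.81 = 3129.39 m/s
MR = exp(4687 / 3129.39) = 4.472

4.472


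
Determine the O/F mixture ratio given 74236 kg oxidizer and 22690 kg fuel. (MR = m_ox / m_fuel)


MR = 74236 / 22690 = 3.27

3.27


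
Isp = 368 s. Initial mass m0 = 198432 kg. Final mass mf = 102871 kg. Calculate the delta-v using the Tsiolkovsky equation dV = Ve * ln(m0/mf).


Ve = 368 * 9.81 = 3610.08 m/s
dV = 3610.08 * ln(198432/102871) = 2372 m/s

2372 m/s


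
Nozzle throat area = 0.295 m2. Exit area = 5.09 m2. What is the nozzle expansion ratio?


AR = 5.09 / 0.295 = 17.3

17.3


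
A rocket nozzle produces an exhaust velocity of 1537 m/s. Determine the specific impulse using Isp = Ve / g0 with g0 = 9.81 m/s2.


Isp = Ve / g0 = 1537 / 9.81 = 156.7 s

156.7 s


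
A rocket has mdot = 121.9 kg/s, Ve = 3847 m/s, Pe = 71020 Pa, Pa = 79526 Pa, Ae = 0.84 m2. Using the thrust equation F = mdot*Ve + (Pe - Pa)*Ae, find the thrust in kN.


F = 121.9 * 3847 + (71020 - 79526) * 0.84 = 461804.0 N = 461.8 kN

461.8 kN


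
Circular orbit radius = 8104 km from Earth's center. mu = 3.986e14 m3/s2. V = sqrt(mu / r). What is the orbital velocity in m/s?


V = sqrt(3.986e14 / 8104000) = 7013 m/s

7013 m/s


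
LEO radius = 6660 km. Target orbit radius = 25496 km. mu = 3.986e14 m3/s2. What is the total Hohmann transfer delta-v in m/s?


V1 = sqrt(mu/r1) = 7736.27 m/s
dV1 = V1*(sqrt(2*r2/(r1+r2)) - 1) = 2005.81 m/s
V2 = sqrt(mu/r2) = 3953.96 m/s
dV2 = V2*(1 - sqrt(2*r1/(r1+r2))) = 1409.16 m/s
Total dV = 3415 m/s

3415 m/s


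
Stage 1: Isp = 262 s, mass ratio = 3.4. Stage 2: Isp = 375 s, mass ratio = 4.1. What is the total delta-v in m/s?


dV1 = 262 * 9.81 * ln(3.4) = 3145.4 m/s
dV2 = 375 * 9.81 * ln(4.1) = 5190.7 m/s
Total dV = 3145.4 + 5190.7 = 8336.1 m/s ~ 8336 m/s

8336 m/s


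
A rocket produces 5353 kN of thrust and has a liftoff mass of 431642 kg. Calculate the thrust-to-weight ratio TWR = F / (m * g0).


TWR = 5353000 / (431642 * 9.81) = 1.26

1.26


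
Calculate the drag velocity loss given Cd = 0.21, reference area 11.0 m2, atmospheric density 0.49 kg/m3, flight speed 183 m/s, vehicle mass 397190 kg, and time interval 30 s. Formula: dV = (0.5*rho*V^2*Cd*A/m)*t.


D = 0.5 * 0.49 * 183^2 * 0.21 * 11.0 = 18953.1 N
a = 18953.1 / 397190 = 0.0477 m/s2
dV = 0.0477 * 30 = 1.4 m/s

1.4 m/s


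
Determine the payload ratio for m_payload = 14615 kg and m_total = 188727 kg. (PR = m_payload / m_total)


PR = 14615 / 188727 = 0.0774

0.0774


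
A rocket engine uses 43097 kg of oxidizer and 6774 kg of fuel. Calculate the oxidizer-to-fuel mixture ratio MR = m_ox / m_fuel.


MR = 43097 / 6774 = 6.36

6.36


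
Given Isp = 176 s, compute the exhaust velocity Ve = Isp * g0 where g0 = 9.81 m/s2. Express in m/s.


Ve = Isp * g0 = 176 * 9.81 = 1726.6 m/s

1726.6 m/s


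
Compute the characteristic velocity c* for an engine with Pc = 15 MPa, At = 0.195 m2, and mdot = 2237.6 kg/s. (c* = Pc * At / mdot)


c* = 15e6 * 0.195 / 2237.6 = 1307 m/s

1307 m/s


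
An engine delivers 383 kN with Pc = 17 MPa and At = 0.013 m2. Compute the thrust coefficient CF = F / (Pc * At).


CF = 383000 / (17e6 * 0.013) = 1.73

1.73


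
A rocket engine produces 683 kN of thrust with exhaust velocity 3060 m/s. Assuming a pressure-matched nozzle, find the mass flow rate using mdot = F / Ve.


mdot = F / Ve = 683000 / 3060 = 223.2 kg/s

223.2 kg/s


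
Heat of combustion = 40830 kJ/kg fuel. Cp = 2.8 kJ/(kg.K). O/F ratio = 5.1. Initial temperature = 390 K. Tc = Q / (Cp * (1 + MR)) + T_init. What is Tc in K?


Tc = 40830 / (2.8 * (1 + 5.1)) + 390 = 2781 K

2781 K


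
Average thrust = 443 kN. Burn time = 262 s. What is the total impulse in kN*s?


It = 443 * 262 = 116066 kN*s

116066 kN*s


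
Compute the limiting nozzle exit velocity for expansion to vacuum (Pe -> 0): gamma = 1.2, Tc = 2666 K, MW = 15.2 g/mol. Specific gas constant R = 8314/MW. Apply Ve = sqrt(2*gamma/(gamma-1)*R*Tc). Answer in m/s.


R = 8314 / 15.2 = 546.97 J/(kg.K)
Ve = sqrt(2 * 1.2 / (1.2 - 1) * 546.97 * 2666) = 4183 m/s

4183 m/s


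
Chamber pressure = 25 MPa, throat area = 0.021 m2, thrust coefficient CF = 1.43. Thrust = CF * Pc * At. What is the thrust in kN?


F = 1.43 * 25e6 * 0.021 = 750750.0 N = 750.8 kN

750.8 kN


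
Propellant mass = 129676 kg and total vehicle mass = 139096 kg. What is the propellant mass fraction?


PMF = 129676 / 139096 = 0.932

0.932


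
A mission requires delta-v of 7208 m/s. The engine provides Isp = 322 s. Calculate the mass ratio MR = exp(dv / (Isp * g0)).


Ve = 322 * 9.81 = 3158.82 m/s
MR = exp(7208 / 3158.82) = 9.795

9.795


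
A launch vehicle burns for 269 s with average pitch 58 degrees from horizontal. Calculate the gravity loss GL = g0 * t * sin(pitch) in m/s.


GL = 9.81 * 269 * sin(58 deg) = 2238 m/s

2238 m/s


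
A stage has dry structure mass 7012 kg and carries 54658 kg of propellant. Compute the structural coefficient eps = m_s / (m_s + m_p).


eps = 7012 / (7012 + 54658) = 0.1137

0.1137


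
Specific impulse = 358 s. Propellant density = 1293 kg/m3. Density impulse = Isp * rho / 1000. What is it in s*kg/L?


rho*Isp = 358 * 1293 / 1000 = 463 s*kg/L

463 s*kg/L


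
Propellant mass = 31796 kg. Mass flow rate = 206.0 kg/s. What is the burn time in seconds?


tb = 31796 / 206.0 = 154.3 s

154.3 s


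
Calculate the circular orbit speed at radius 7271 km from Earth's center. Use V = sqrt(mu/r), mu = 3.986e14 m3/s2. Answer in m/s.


V = sqrt(3.986e14 / 7271000) = 7404 m/s

7404 m/s


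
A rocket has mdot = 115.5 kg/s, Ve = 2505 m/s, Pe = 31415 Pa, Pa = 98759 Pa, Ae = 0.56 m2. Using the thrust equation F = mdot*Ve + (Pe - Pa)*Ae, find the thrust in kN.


F = 115.5 * 2505 + (31415 - 98759) * 0.56 = 251615.0 N = 251.6 kN

251.6 kN


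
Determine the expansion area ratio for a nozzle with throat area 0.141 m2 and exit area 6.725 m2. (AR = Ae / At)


AR = 6.725 / 0.141 = 47.7

47.7


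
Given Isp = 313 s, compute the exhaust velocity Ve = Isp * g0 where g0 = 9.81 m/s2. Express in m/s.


Ve = Isp * g0 = 313 * 9.81 = 3070.5 m/s

3070.5 m/s


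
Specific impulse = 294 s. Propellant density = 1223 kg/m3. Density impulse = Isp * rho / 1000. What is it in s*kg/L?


rho*Isp = 294 * 1223 / 1000 = 360 s*kg/L

360 s*kg/L


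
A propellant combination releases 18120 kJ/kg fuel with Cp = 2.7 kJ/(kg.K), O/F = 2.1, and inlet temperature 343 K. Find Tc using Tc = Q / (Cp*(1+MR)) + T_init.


Tc = 18120 / (2.7 * (1 + 2.1)) + 343 = 2508 K

2508 K


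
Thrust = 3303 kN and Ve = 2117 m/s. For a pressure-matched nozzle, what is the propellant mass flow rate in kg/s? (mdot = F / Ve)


mdot = F / Ve = 3303000 / 2117 = 1560.2 kg/s

1560.2 kg/s


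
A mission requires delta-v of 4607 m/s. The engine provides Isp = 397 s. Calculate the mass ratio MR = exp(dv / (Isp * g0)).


Ve = 397 * 9.81 = 3894.57 m/s
MR = exp(4607 / 3894.57) = 3.264

3.264


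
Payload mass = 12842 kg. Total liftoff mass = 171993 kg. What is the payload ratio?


PR = 12842 / 171993 = 0.0747

0.0747


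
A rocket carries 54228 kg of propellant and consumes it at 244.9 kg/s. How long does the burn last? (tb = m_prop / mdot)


tb = 54228 / 244.9 = 221.4 s

221.4 s


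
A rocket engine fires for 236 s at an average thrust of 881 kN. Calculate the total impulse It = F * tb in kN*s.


It = 881 * 236 = 207916 kN*s

207916 kN*s


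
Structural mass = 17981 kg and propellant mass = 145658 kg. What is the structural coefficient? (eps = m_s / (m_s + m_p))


eps = 17981 / (17981 + 145658) = 0.1099

0.1099


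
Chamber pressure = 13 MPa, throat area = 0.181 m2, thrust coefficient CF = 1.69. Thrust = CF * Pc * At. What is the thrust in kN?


F = 1.69 * 13e6 * 0.181 = 3.9766e+06 N = 3976.6 kN

3976.6 kN


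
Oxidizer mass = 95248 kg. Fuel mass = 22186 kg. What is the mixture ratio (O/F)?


MR = 95248 / 22186 = 4.29

4.29


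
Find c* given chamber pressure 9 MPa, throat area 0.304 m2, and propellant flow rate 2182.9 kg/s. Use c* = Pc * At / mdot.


c* = 9e6 * 0.304 / 2182.9 = 1253 m/s

1253 m/s


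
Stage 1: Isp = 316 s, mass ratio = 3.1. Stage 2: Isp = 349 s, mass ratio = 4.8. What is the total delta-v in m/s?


dV1 = 316 * 9.81 * ln(3.1) = 3507.3 m/s
dV2 = 349 * 9.81 * ln(4.8) = 5370.5 m/s
Total dV = 3507.3 + 5370.5 = 8877.8 m/s ~ 8878 m/s

8878 m/s


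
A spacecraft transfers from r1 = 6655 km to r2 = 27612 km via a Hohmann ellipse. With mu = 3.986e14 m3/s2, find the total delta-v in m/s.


V1 = sqrt(mu/r1) = 7739.17 m/s
dV1 = V1*(sqrt(2*r2/(r1+r2)) - 1) = 2085.55 m/s
V2 = sqrt(mu/r2) = 3799.44 m/s
dV2 = V2*(1 - sqrt(2*r1/(r1+r2))) = 1431.5 m/s
Total dV = 3517 m/s

3517 m/s


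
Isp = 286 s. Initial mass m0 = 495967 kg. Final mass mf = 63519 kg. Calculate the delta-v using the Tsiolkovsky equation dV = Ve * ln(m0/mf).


Ve = 286 * 9.81 = 2805.66 m/s
dV = 2805.66 * ln(495967/63519) = 5766 m/s

5766 m/s


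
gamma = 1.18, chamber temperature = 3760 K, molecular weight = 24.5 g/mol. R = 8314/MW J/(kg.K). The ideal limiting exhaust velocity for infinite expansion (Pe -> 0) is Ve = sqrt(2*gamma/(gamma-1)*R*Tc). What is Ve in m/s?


R = 8314 / 24.5 = 339.35 J/(kg.K)
Ve = sqrt(2 * 1.18 / (1.18 - 1) * 339.35 * 3760) = 4090 m/s

4090 m/s


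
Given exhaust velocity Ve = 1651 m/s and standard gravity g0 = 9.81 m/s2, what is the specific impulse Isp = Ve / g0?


Isp = Ve / g0 = 1651 / 9.81 = 168.3 s

168.3 s


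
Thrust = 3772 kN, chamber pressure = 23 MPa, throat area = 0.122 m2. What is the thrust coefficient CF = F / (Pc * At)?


CF = 3772000 / (23e6 * 0.122) = 1.34

1.34


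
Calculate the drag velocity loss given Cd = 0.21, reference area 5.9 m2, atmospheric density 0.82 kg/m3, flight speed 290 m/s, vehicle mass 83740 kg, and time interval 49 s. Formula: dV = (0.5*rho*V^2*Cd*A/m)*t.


D = 0.5 * 0.82 * 290^2 * 0.21 * 5.9 = 42721.96 N
a = 42721.96 / 83740 = 0.5102 m/s2
dV = 0.5102 * 49 = 25.0 m/s

25.0 m/s


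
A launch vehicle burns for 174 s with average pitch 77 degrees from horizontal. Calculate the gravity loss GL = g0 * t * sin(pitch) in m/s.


GL = 9.81 * 174 * sin(77 deg) = 1663 m/s

1663 m/s


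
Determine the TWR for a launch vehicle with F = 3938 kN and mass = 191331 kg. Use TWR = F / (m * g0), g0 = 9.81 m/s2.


TWR = 3938000 / (191331 * 9.81) = 2.1

2.1


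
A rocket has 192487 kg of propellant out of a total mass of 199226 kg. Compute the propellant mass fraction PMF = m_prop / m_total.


PMF = 192487 / 199226 = 0.966

0.966


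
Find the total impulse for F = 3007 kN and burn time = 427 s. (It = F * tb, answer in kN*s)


It = 3007 * 427 = 1283989 kN*s

1283989 kN*s


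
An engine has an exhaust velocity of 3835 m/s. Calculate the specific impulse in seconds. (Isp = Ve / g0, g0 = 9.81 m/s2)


Isp = Ve / g0 = 3835 / 9.81 = 390.9 s

390.9 s


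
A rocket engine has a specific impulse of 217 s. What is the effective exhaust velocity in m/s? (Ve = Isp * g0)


Ve = Isp * g0 = 217 * 9.81 = 2128.8 m/s

2128.8 m/s


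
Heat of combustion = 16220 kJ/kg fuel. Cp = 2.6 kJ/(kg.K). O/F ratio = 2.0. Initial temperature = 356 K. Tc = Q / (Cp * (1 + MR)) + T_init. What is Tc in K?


Tc = 16220 / (2.6 * (1 + 2.0)) + 356 = 2435 K

2435 K


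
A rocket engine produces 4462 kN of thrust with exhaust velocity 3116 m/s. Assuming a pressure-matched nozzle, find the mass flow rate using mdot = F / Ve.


mdot = F / Ve = 4462000 / 3116 = 1432.0 kg/s

1432.0 kg/s


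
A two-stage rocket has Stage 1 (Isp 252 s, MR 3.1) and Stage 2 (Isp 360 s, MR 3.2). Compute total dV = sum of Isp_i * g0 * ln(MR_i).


dV1 = 252 * 9.81 * ln(3.1) = 2797.0 m/s
dV2 = 360 * 9.81 * ln(3.2) = 4107.8 m/s
Total dV = 2797.0 + 4107.8 = 6904.8 m/s ~ 6905 m/s

6905 m/s


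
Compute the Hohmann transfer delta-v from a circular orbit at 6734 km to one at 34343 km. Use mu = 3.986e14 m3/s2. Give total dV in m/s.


V1 = sqrt(mu/r1) = 7693.64 m/s
dV1 = V1*(sqrt(2*r2/(r1+r2)) - 1) = 2255.07 m/s
V2 = sqrt(mu/r2) = 3406.82 m/s
dV2 = V2*(1 - sqrt(2*r1/(r1+r2))) = 1456.07 m/s
Total dV = 3711 m/s

3711 m/s


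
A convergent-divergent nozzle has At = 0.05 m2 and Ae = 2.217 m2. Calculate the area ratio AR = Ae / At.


AR = 2.217 / 0.05 = 44.3

44.3


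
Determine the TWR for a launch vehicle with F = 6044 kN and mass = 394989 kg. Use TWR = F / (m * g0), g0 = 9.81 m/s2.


TWR = 6044000 / (394989 * 9.81) = 1.56

1.56


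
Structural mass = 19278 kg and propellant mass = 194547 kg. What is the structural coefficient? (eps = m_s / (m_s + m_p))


eps = 19278 / (19278 + 194547) = 0.0902

0.0902


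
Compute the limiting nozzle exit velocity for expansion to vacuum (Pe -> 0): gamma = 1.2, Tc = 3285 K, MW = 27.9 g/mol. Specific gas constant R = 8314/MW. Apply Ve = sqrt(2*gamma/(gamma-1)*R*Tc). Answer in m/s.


R = 8314 / 27.9 = 297.99 J/(kg.K)
Ve = sqrt(2 * 1.2 / (1.2 - 1) * 297.99 * 3285) = 3427 m/s

3427 m/s


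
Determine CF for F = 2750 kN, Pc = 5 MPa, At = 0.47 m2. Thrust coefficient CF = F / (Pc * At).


CF = 2750000 / (5e6 * 0.47) = 1.17

1.17


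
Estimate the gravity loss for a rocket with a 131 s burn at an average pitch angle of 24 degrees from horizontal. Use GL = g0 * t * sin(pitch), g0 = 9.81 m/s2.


GL = 9.81 * 131 * sin(24 deg) = 523 m/s

523 m/s


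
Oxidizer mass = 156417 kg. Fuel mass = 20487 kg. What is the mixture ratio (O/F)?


MR = 156417 / 20487 = 7.63

7.63


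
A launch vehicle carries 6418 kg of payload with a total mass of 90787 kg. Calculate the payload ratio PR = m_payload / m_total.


PR = 6418 / 90787 = 0.0707

0.0707


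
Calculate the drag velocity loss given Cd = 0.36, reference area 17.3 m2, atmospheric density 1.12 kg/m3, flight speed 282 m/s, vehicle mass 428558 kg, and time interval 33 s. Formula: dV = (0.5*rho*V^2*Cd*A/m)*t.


D = 0.5 * 1.12 * 282^2 * 0.36 * 17.3 = 277354.26 N
a = 277354.26 / 428558 = 0.6472 m/s2
dV = 0.6472 * 33 = 21.4 m/s

21.4 m/s


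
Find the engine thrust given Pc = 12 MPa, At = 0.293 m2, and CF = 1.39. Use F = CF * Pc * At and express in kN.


F = 1.39 * 12e6 * 0.293 = 4.8872e+06 N = 4887.2 kN

4887.2 kN


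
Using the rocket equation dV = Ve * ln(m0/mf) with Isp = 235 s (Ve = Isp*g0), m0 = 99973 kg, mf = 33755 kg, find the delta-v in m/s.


Ve = 235 * 9.81 = 2305.35 m/s
dV = 2305.35 * ln(99973/33755) = 2503 m/s

2503 m/s


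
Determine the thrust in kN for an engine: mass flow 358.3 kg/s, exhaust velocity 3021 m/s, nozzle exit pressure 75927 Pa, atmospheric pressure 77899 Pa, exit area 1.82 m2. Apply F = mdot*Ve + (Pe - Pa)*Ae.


F = 358.3 * 3021 + (75927 - 77899) * 1.82 = 1.0788e+06 N = 1078.8 kN

1078.8 kN


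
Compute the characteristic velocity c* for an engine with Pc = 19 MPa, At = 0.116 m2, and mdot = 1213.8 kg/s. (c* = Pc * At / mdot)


c* = 19e6 * 0.116 / 1213.8 = 1816 m/s

1816 m/s


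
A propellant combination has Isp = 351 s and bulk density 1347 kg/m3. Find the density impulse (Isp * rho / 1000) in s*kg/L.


rho*Isp = 351 * 1347 / 1000 = 473 s*kg/L

473 s*kg/L


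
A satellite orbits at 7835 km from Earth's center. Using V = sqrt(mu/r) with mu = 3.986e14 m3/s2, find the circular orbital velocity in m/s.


V = sqrt(3.986e14 / 7835000) = 7133 m/s

7133 m/s


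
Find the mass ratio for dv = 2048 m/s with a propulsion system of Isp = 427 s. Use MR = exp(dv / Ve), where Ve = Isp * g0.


Ve = 427 * 9.81 = 4188.87 m/s
MR = exp(2048 / 4188.87) = 1.631

1.631


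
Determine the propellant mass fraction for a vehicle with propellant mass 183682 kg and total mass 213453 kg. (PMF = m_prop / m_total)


PMF = 183682 / 213453 = 0.861

0.861


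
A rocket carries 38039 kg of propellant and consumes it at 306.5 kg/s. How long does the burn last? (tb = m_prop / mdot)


tb = 38039 / 306.5 = 124.1 s

124.1 s


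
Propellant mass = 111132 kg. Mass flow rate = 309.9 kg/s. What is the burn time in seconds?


tb = 111132 / 309.9 = 358.6 s

358.6 s


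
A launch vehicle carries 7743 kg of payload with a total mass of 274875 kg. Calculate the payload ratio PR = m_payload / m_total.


PR = 7743 / 274875 = 0.0282

0.0282


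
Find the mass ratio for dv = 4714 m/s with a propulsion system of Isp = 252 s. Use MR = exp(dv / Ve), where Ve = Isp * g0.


Ve = 252 * 9.81 = 2472.12 m/s
MR = exp(4714 / 2472.12) = 6.732

6.732


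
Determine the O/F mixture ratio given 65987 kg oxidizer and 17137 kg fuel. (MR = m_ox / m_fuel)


MR = 65987 / 17137 = 3.85

3.85


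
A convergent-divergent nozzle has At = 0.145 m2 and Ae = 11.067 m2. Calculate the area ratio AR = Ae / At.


AR = 11.067 / 0.145 = 76.3

76.3


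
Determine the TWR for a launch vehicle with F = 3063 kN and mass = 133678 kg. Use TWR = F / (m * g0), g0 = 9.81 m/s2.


TWR = 3063000 / (133678 * 9.81) = 2.34

2.34


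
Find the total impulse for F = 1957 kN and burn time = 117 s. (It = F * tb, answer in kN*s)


It = 1957 * 117 = 228969 kN*s

228969 kN*s


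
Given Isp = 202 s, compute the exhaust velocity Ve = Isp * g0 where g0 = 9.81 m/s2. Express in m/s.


Ve = Isp * g0 = 202 * 9.81 = 1981.6 m/s

1981.6 m/s


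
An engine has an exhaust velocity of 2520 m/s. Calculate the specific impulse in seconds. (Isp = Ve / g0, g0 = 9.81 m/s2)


Isp = Ve / g0 = 2520 / 9.81 = 256.9 s

256.9 s


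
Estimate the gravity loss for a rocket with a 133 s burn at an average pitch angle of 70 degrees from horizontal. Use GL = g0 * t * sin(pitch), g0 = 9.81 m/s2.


GL = 9.81 * 133 * sin(70 deg) = 1226 m/s

1226 m/s


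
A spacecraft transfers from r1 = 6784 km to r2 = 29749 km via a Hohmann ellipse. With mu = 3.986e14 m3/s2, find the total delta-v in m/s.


V1 = sqrt(mu/r1) = 7665.24 m/s
dV1 = V1*(sqrt(2*r2/(r1+r2)) - 1) = 2116.91 m/s
V2 = sqrt(mu/r2) = 3660.43 m/s
dV2 = V2*(1 - sqrt(2*r1/(r1+r2))) = 1429.7 m/s
Total dV = 3547 m/s

3547 m/s


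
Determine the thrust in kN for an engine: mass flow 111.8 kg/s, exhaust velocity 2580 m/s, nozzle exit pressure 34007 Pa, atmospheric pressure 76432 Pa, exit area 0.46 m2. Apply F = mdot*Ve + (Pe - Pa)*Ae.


F = 111.8 * 2580 + (34007 - 76432) * 0.46 = 268928.0 N = 268.9 kN

268.9 kN


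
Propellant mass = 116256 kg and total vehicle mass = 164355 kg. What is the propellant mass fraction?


PMF = 116256 / 164355 = 0.707

0.707


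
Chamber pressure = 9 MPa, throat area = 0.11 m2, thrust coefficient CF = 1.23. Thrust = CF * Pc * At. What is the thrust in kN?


F = 1.23 * 9e6 * 0.11 = 1.2177e+06 N = 1217.7 kN

1217.7 kN


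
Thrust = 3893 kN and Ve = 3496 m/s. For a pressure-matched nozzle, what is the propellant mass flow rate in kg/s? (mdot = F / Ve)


mdot = F / Ve = 3893000 / 3496 = 1113.6 kg/s

1113.6 kg/s


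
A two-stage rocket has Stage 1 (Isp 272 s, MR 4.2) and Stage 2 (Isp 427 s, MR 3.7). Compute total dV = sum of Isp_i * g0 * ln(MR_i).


dV1 = 272 * 9.81 * ln(4.2) = 3829.3 m/s
dV2 = 427 * 9.81 * ln(3.7) = 5480.4 m/s
Total dV = 3829.3 + 5480.4 = 9309.7 m/s ~ 9310 m/s

9310 m/s


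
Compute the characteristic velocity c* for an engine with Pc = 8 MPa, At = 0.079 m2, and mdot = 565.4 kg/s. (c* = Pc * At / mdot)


c* = 8e6 * 0.079 / 565.4 = 1118 m/s

1118 m/s


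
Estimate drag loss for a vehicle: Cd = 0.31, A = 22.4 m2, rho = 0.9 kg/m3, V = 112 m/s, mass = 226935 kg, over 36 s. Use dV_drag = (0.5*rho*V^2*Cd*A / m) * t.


D = 0.5 * 0.9 * 112^2 * 0.31 * 22.4 = 39197.49 N
a = 39197.49 / 226935 = 0.1727 m/s2
dV = 0.1727 * 36 = 6.2 m/s

6.2 m/s


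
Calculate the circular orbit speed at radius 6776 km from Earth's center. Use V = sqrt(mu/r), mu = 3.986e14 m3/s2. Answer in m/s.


V = sqrt(3.986e14 / 6776000) = 7670 m/s

7670 m/s


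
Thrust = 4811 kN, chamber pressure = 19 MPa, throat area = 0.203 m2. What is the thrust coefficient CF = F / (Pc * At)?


CF = 4811000 / (19e6 * 0.203) = 1.25

1.25


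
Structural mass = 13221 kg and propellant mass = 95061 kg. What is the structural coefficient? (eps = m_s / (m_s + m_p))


eps = 13221 / (13221 + 95061) = 0.1221

0.1221


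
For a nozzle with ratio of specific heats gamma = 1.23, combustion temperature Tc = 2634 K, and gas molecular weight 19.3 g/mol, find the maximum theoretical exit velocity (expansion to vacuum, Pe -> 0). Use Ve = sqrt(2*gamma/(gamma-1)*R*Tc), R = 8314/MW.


R = 8314 / 19.3 = 430.78 J/(kg.K)
Ve = sqrt(2 * 1.23 / (1.23 - 1) * 430.78 * 2634) = 3484 m/s

3484 m/s


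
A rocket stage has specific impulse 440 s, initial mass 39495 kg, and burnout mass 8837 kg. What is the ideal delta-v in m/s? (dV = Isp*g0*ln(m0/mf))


Ve = 440 * 9.81 = 4316.4 m/s
dV = 4316.4 * ln(39495/8837) = 6463 m/s

6463 m/s


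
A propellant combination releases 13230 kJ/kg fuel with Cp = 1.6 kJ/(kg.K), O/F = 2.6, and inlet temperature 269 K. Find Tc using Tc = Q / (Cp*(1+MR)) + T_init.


Tc = 13230 / (1.6 * (1 + 2.6)) + 269 = 2566 K

2566 K


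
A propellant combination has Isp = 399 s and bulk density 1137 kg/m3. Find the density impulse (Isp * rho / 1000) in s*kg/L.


rho*Isp = 399 * 1137 / 1000 = 454 s*kg/L

454 s*kg/L


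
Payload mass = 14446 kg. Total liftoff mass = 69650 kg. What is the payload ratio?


PR = 14446 / 69650 = 0.2074

0.2074


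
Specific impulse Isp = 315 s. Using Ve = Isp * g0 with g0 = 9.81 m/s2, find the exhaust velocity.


Ve = Isp * g0 = 315 * 9.81 = 3090.2 m/s

3090.2 m/s


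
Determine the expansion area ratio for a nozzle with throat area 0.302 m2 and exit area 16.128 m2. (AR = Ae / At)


AR = 16.128 / 0.302 = 53.4

53.4


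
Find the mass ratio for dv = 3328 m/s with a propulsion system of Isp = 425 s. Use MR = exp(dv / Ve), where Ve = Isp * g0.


Ve = 425 * 9.81 = 4169.25 m/s
MR = exp(3328 / 4169.25) = 2.222

2.222


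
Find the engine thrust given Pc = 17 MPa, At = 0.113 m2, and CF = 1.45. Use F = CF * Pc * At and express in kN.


F = 1.45 * 17e6 * 0.113 = 2.7854e+06 N = 2785.4 kN

2785.4 kN


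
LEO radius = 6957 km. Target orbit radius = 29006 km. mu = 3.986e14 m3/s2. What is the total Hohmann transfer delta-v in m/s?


V1 = sqrt(mu/r1) = 7569.33 m/s
dV1 = V1*(sqrt(2*r2/(r1+r2)) - 1) = 2044.32 m/s
V2 = sqrt(mu/r2) = 3707.02 m/s
dV2 = V2*(1 - sqrt(2*r1/(r1+r2))) = 1401.21 m/s
Total dV = 3446 m/s

3446 m/s


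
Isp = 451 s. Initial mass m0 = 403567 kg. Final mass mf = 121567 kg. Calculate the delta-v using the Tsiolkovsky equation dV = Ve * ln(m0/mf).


Ve = 451 * 9.81 = 4424.31 m/s
dV = 4424.31 * ln(403567/121567) = 5309 m/s

5309 m/s


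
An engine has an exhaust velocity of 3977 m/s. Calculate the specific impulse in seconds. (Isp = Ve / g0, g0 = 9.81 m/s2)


Isp = Ve / g0 = 3977 / 9.81 = 405.4 s

405.4 s


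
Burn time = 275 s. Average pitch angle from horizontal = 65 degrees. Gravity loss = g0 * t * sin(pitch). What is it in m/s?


GL = 9.81 * 275 * sin(65 deg) = 2445 m/s

2445 m/s


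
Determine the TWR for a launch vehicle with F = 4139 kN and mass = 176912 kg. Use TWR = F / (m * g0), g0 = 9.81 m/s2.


TWR = 4139000 / (176912 * 9.81) = 2.38

2.38


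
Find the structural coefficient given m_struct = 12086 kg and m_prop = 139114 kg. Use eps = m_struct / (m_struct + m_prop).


eps = 12086 / (12086 + 139114) = 0.0799

0.0799


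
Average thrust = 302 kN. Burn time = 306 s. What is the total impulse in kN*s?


It = 302 * 306 = 92412 kN*s

92412 kN*s


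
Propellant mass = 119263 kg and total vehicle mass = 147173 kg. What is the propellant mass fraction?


PMF = 119263 / 147173 = 0.81

0.81


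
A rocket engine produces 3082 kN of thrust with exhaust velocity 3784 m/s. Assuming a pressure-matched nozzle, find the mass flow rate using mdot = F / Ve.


mdot = F / Ve = 3082000 / 3784 = 814.5 kg/s

814.5 kg/s


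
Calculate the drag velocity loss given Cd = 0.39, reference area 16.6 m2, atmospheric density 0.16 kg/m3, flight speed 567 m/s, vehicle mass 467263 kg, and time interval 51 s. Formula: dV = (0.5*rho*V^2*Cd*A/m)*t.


D = 0.5 * 0.16 * 567^2 * 0.39 * 16.6 = 166505.58 N
a = 166505.58 / 467263 = 0.3563 m/s2
dV = 0.3563 * 51 = 18.2 m/s

18.2 m/s


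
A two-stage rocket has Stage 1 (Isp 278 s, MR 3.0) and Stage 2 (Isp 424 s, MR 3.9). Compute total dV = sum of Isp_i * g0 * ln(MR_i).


dV1 = 278 * 9.81 * ln(3.0) = 2996.1 m/s
dV2 = 424 * 9.81 * ln(3.9) = 5660.9 m/s
Total dV = 2996.1 + 5660.9 = 8657.0 m/s ~ 8657 m/s

8657 m/s


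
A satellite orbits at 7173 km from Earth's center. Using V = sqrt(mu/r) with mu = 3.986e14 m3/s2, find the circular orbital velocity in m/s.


V = sqrt(3.986e14 / 7173000) = 7454 m/s

7454 m/s


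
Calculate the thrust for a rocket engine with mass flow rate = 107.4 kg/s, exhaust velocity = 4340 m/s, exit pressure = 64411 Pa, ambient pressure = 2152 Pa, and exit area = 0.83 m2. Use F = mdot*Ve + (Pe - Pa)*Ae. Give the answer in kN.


F = 107.4 * 4340 + (64411 - 2152) * 0.83 = 517791.0 N = 517.8 kN

517.8 kN


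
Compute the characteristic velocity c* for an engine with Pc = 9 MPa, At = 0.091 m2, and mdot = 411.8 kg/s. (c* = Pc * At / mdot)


c* = 9e6 * 0.091 / 411.8 = 1989 m/s

1989 m/s


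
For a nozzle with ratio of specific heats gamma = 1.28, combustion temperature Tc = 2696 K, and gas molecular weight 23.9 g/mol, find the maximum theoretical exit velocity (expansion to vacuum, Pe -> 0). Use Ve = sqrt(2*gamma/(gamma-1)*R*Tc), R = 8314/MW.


R = 8314 / 23.9 = 347.87 J/(kg.K)
Ve = sqrt(2 * 1.28 / (1.28 - 1) * 347.87 * 2696) = 2928 m/s

2928 m/s


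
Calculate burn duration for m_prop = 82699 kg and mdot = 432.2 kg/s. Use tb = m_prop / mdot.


tb = 82699 / 432.2 = 191.3 s

191.3 s


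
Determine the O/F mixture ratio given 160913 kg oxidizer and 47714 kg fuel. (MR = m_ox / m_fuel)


MR = 160913 / 47714 = 3.37

3.37


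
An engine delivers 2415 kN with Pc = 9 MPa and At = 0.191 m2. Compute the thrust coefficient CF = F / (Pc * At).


CF = 2415000 / (9e6 * 0.191) = 1.4

1.4


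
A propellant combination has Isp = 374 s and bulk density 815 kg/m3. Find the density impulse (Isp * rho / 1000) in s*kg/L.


rho*Isp = 374 * 815 / 1000 = 305 s*kg/L

305 s*kg/L


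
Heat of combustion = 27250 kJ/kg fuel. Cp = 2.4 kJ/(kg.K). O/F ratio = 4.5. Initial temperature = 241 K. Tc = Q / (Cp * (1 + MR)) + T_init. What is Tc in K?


Tc = 27250 / (2.4 * (1 + 4.5)) + 241 = 2305 K

2305 K


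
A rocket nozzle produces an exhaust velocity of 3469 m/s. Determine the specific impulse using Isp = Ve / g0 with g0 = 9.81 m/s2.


Isp = Ve / g0 = 3469 / 9.81 = 353.6 s

353.6 s


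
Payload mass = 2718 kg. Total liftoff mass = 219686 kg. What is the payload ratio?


PR = 2718 / 219686 = 0.0124

0.0124


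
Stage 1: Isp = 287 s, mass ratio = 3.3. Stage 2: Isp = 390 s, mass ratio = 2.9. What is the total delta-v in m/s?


dV1 = 287 * 9.81 * ln(3.3) = 3361.5 m/s
dV2 = 390 * 9.81 * ln(2.9) = 4073.5 m/s
Total dV = 3361.5 + 4073.5 = 7435.0 m/s ~ 7435 m/s

7435 m/s


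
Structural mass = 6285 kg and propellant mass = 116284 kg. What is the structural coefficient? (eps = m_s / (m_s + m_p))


eps = 6285 / (6285 + 116284) = 0.0513

0.0513


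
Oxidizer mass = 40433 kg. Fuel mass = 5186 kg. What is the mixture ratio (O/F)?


MR = 40433 / 5186 = 7.8

7.8


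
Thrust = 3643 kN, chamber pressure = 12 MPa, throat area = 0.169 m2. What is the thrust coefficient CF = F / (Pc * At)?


CF = 3643000 / (12e6 * 0.169) = 1.8

1.8


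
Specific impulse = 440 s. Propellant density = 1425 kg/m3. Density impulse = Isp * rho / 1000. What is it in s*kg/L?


rho*Isp = 440 * 1425 / 1000 = 627 s*kg/L

627 s*kg/L


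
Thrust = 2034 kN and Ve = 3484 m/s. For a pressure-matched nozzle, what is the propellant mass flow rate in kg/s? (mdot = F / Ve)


mdot = F / Ve = 2034000 / 3484 = 583.8 kg/s

583.8 kg/s


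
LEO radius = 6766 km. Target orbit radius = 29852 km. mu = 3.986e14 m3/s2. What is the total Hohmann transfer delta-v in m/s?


V1 = sqrt(mu/r1) = 7675.43 m/s
dV1 = V1*(sqrt(2*r2/(r1+r2)) - 1) = 2125.27 m/s
V2 = sqrt(mu/r2) = 3654.11 m/s
dV2 = V2*(1 - sqrt(2*r1/(r1+r2))) = 1432.77 m/s
Total dV = 3558 m/s

3558 m/s


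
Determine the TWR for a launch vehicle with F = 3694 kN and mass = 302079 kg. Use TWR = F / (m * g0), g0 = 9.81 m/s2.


TWR = 3694000 / (302079 * 9.81) = 1.25

1.25


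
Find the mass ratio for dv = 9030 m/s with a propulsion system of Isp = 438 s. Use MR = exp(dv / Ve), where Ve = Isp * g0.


Ve = 438 * 9.81 = 4296.78 m/s
MR = exp(9030 / 4296.78) = 8.179

8.179


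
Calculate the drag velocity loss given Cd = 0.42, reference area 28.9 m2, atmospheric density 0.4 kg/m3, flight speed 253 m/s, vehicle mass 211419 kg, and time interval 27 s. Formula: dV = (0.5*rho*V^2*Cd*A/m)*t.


D = 0.5 * 0.4 * 253^2 * 0.42 * 28.9 = 155388.25 N
a = 155388.25 / 211419 = 0.735 m/s2
dV = 0.735 * 27 = 19.8 m/s

19.8 m/s


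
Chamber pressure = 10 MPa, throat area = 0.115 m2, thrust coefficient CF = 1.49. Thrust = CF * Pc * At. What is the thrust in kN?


F = 1.49 * 10e6 * 0.115 = 1.7135e+06 N = 1713.5 kN

1713.5 kN


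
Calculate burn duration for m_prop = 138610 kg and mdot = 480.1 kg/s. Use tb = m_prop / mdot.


tb = 138610 / 480.1 = 288.7 s

288.7 s


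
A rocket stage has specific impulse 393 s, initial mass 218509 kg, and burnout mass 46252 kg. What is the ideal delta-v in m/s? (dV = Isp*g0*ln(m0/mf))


Ve = 393 * 9.81 = 3855.33 m/s
dV = 3855.33 * ln(218509/46252) = 5986 m/s

5986 m/s


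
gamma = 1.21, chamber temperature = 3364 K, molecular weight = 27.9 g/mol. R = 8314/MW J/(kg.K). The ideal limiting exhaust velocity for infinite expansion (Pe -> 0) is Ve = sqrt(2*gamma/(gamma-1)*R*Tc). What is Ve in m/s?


R = 8314 / 27.9 = 297.99 J/(kg.K)
Ve = sqrt(2 * 1.21 / (1.21 - 1) * 297.99 * 3364) = 3399 m/s

3399 m/s


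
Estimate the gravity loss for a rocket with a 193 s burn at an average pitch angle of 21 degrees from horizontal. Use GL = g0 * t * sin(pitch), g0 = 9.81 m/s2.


GL = 9.81 * 193 * sin(21 deg) = 679 m/s

679 m/s


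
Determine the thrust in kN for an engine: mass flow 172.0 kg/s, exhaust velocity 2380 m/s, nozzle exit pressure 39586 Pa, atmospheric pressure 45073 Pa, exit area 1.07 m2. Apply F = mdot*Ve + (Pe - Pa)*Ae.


F = 172.0 * 2380 + (39586 - 45073) * 1.07 = 403489.0 N = 403.5 kN

403.5 kN


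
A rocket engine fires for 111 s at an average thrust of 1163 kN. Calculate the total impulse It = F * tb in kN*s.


It = 1163 * 111 = 129093 kN*s

129093 kN*s


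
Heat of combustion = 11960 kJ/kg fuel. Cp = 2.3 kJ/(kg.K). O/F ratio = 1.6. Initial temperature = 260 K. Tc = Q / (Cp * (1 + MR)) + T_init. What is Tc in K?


Tc = 11960 / (2.3 * (1 + 1.6)) + 260 = 2260 K

2260 K


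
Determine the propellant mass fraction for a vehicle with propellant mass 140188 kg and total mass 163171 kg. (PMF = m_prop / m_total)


PMF = 140188 / 163171 = 0.859

0.859


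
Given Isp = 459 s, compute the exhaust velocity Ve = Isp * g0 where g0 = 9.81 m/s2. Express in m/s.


Ve = Isp * g0 = 459 * 9.81 = 4502.8 m/s

4502.8 m/s


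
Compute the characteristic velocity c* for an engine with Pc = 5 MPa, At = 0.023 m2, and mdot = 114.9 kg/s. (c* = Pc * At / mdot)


c* = 5e6 * 0.023 / 114.9 = 1001 m/s

1001 m/s


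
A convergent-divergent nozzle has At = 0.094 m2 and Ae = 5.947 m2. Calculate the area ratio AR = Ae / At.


AR = 5.947 / 0.094 = 63.3

63.3


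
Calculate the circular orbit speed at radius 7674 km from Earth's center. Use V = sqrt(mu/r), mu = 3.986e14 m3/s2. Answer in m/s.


V = sqrt(3.986e14 / 7674000) = 7207 m/s

7207 m/s
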